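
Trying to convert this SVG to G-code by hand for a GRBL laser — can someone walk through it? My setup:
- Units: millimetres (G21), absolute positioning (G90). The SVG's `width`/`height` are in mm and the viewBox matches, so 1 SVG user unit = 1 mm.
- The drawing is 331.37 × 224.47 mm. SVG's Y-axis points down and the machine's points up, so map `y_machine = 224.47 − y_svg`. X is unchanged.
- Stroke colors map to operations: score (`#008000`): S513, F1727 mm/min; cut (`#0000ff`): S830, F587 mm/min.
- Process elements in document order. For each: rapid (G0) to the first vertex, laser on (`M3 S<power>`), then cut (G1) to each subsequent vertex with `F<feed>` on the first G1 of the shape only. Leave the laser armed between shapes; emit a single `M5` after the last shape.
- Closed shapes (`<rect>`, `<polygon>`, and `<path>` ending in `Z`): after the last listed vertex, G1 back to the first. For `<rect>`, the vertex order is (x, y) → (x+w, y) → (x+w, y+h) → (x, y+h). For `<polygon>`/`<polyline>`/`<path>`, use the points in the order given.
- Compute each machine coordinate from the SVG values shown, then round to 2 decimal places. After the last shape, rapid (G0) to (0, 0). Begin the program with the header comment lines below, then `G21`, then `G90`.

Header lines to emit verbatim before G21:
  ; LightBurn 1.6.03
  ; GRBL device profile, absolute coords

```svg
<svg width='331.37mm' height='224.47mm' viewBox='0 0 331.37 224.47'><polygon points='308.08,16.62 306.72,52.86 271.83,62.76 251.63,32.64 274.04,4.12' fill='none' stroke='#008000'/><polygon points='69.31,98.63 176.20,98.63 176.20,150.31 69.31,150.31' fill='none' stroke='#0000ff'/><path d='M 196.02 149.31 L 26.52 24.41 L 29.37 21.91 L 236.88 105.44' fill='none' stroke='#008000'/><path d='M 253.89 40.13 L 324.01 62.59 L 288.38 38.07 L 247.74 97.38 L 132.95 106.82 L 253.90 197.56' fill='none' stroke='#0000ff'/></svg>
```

Since the viewBox matches the mm dimensions, user units are millimetres directly. The only transform is the Y-flip y_m = 224.47 − y_svg.

Shape 1 is a regular polygon drawn with `<polygon>`. Its stroke #008000 means score at S513, F1727. After flipping Y the toolpath is (308.08,207.85) → (306.72,171.61) → (271.83,161.71) → (251.63,191.83) → (274.04,220.35) → (308.08,207.85), returning to the start.

Shape 2 is a rectangle drawn with `<polygon>`. Its stroke #0000ff means cut at S830, F587. After flipping Y the toolpath is (69.31,125.84) → (176.20,125.84) → (176.20,74.16) → (69.31,74.16) → (69.31,125.84), returning to the start.

Shape 3 is a open polyline drawn with `<path>`. Its stroke #008000 means score at S513, F1727. After flipping Y the toolpath is (196.02,75.16) → (26.52,200.06) → (29.37,202.56) → (236.88,119.03).

Shape 4 is a open polyline drawn with `<path>`. Its stroke #0000ff means cut at S830, F587. After flipping Y the toolpath is (253.89,184.34) → (324.01,161.88) → (288.38,186.40) → (247.74,127.09) → (132.95,117.65) → (253.90,26.91).

; LightBurn 1.6.03
; GRBL device profile, absolute coords
G21
G90
G0 X308.08 Y207.85
M3 S513
G1 X306.72 Y171.61 F1727
G1 X271.83 Y161.71
G1 X251.63 Y191.83
G1 X274.04 Y220.35
G1 X308.08 Y207.85
G0 X69.31 Y125.84
M3 S830
G1 X176.20 Y125.84 F587
G1 X176.20 Y74.16
G1 X69.31 Y74.16
G1 X69.31 Y125.84
G0 X196.02 Y75.16
M3 S513
G1 X26.52 Y200.06 F1727
G1 X29.37 Y202.56
G1 X236.88 Y119.03
G0 X253.89 Y184.34
M3 S830
G1 X324.01 Y161.88 F587
G1 X288.38 Y186.40
G1 X247.74 Y127.09
G1 X132.95 Y117.65
G1 X253.90 Y26.91
M5
G0 X0.00 Y0.00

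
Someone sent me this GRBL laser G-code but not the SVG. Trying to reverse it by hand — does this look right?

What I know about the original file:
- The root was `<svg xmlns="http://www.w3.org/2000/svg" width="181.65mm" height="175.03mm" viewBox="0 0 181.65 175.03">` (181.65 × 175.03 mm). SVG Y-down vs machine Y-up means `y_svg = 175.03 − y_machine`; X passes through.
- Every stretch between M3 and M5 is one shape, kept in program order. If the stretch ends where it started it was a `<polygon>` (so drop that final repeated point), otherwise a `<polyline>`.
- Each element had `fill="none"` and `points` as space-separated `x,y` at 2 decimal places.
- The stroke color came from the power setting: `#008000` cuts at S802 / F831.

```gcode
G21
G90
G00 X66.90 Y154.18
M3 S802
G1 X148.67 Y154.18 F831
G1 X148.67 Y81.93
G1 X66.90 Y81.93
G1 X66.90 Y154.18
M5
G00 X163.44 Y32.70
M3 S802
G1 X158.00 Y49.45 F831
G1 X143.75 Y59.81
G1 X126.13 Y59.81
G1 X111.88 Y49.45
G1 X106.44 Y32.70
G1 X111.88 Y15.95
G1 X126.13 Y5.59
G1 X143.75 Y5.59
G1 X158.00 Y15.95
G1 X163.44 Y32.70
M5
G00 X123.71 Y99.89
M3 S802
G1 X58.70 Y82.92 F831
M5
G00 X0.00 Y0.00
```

<svg xmlns="http://www.w3.org/2000/svg" width="181.65mm" height="175.03mm" viewBox="0 0 181.65 175.03">
  <polygon points="66.90,20.85 148.67,20.85 148.67,93.10 66.90,93.10" fill="none" stroke="#008000"/>
  <polygon points="163.44,142.33 158.00,125.58 143.75,115.22 126.13,115.22 111.88,125.58 106.44,142.33 111.88,159.08 126.13,169.44 143.75,169.44 158.00,159.08" fill="none" stroke="#008000"/>
  <polyline points="123.71,75.14 58.70,92.11" fill="none" stroke="#008000"/>
</svg>

Each laser-on run becomes one SVG element. Flip Y back into SVG space with y_svg = 175.03 − y_machine. Every run uses S802, so all elements get stroke `#008000` (cut).

Run 1: The run returns to its start, so emit a `<polygon>` with points (Y-flipped): 66.90,20.85 148.67,20.85 148.67,93.10 66.90,93.10.

Run 2: The run returns to its start, so emit a `<polygon>` with points (Y-flipped): 163.44,142.33 158.00,125.58 143.75,115.22 126.13,115.22 111.88,125.58 106.44,142.33 111.88,159.08 126.13,169.44 143.75,169.44 158.00,159.08.

Run 3: The run is open, so emit a `<polyline>` with points (Y-flipped): 123.71,75.14 58.70,92.11.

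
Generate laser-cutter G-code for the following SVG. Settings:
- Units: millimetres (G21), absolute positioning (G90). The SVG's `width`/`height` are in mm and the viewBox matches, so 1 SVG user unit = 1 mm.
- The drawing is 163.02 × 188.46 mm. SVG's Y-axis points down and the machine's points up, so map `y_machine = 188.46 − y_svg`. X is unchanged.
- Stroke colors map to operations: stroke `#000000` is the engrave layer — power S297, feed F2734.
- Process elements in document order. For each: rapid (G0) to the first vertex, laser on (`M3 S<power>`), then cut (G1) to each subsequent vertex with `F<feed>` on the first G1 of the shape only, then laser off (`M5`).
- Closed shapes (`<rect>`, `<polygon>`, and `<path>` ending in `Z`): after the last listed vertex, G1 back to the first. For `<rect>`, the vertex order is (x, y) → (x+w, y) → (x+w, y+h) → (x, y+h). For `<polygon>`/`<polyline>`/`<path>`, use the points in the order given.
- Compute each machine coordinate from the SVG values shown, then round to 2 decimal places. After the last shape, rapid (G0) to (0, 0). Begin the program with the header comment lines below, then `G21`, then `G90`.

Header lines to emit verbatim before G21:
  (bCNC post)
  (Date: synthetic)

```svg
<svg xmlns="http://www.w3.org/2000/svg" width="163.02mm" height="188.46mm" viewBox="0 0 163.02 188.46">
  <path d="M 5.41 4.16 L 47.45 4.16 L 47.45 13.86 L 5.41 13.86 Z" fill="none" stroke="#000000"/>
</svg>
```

Since the viewBox matches the mm dimensions, user units are millimetres directly. The only transform is the Y-flip y_m = 188.46 − y_svg.

Shape 1 is a rectangle drawn with `<path>`. Its stroke #000000 means engrave at S297, F2734. After flipping Y the toolpath is (5.41,184.30) → (47.45,184.30) → (47.45,174.60) → (5.41,174.60) → (5.41,184.30), returning to the start.

(bCNC post)
(Date: synthetic)
G21
G90
G0 X5.41 Y184.30
M3 S297
G1 X47.45 Y184.30 F2734
G1 X47.45 Y174.60
G1 X5.41 Y174.60
G1 X5.41 Y184.30
M5
G0 X0.00 Y0.00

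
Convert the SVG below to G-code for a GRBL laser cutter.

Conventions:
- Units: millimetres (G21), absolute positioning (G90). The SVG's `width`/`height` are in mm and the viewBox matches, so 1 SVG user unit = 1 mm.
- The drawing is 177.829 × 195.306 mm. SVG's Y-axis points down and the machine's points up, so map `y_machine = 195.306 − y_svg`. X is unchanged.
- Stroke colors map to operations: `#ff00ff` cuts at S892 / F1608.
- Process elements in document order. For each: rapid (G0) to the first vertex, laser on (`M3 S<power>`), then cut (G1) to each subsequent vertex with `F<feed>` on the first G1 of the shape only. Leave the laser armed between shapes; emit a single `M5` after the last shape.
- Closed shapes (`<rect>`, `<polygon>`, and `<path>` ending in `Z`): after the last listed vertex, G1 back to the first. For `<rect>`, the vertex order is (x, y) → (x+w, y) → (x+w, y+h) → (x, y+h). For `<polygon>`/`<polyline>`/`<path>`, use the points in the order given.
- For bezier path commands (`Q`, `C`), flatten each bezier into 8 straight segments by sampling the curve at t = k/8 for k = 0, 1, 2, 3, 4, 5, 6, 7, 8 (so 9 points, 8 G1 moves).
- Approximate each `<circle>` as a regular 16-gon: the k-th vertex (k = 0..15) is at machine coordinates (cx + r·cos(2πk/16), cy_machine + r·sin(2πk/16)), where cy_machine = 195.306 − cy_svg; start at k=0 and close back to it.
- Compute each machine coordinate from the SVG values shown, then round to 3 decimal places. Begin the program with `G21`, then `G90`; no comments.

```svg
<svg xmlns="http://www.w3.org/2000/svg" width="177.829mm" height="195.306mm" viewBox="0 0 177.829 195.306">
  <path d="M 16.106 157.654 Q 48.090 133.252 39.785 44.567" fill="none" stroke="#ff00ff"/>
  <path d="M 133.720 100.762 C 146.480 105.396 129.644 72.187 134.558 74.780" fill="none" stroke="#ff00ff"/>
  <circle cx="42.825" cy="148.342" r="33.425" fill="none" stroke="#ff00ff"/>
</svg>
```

G21
G90
G0 X16.106 Y37.652
M3 S892
G1 X23.472 Y44.757 F1608
G1 X29.580 Y53.871
G1 X34.428 Y64.993
G1 X38.018 Y78.125
G1 X40.348 Y93.265
G1 X41.419 Y110.414
G1 X41.232 Y129.572
G1 X39.785 Y150.739
G0 X133.720 Y94.544
M3 S892
G1 X137.218 Y94.436 F1608
G1 X138.543 Y97.013
G1 X138.297 Y101.412
G1 X137.081 Y106.770
G1 X135.498 Y112.223
G1 X134.148 Y116.909
G1 X133.634 Y119.964
G1 X134.558 Y120.526
G0 X76.250 Y46.964
M3 S892
G1 X73.706 Y59.755 F1608
G1 X66.460 Y70.599
G1 X55.616 Y77.845
G1 X42.825 Y80.389
G1 X30.034 Y77.845
G1 X19.190 Y70.599
G1 X11.944 Y59.755
G1 X9.400 Y46.964
G1 X11.944 Y34.173
G1 X19.190 Y23.329
G1 X30.034 Y16.083
G1 X42.825 Y13.539
G1 X55.616 Y16.083
G1 X66.460 Y23.329
G1 X73.706 Y34.173
G1 X76.250 Y46.964
M5

viewBox `0 0 177.829 195.306` with mm width/height → 1 unit = 1 mm. Flip: y_m = 195.306 − y_svg.

**Shape 1** — `<path>` quadratic bezier, stroke `#ff00ff` → cut (S892, F1608). Control points (SVG): P0=(16.106,157.654), P1=(48.090,133.252), P2=(39.785,44.567); sampled at t=k/8. Machine vertices: (16.106,37.652) → (23.472,44.757) → (29.580,53.871) → (34.428,64.993) → (38.018,78.125) → (40.348,93.265) → (41.419,110.414) → (41.232,129.572) → (39.785,150.739). Open path.

**Shape 2** — `<path>` cubic bezier, stroke `#ff00ff` → cut (S892, F1608). Control points (SVG): P0=(133.720,100.762), P1=(146.480,105.396), P2=(129.644,72.187), P3=(134.558,74.780); sampled at t=k/8. Machine vertices: (133.720,94.544) → (137.218,94.436) → (138.543,97.013) → (138.297,101.412) → (137.081,106.770) → (135.498,112.223) → (134.148,116.909) → (133.634,119.964) → (134.558,120.526). Open path.

**Shape 3** — `<circle>` circle, stroke `#ff00ff` → cut (S892, F1608). Machine vertices: (76.250,46.964) → (73.706,59.755) → (66.460,70.599) → (55.616,77.845) → (42.825,80.389) → (30.034,77.845) → (19.190,70.599) → (11.944,59.755) → (9.400,46.964) → (11.944,34.173) → (19.190,23.329) → (30.034,16.083) → (42.825,13.539) → (55.616,16.083) → (66.460,23.329) → (73.706,34.173) → (76.250,46.964). Closed: final G1 returns to the first vertex.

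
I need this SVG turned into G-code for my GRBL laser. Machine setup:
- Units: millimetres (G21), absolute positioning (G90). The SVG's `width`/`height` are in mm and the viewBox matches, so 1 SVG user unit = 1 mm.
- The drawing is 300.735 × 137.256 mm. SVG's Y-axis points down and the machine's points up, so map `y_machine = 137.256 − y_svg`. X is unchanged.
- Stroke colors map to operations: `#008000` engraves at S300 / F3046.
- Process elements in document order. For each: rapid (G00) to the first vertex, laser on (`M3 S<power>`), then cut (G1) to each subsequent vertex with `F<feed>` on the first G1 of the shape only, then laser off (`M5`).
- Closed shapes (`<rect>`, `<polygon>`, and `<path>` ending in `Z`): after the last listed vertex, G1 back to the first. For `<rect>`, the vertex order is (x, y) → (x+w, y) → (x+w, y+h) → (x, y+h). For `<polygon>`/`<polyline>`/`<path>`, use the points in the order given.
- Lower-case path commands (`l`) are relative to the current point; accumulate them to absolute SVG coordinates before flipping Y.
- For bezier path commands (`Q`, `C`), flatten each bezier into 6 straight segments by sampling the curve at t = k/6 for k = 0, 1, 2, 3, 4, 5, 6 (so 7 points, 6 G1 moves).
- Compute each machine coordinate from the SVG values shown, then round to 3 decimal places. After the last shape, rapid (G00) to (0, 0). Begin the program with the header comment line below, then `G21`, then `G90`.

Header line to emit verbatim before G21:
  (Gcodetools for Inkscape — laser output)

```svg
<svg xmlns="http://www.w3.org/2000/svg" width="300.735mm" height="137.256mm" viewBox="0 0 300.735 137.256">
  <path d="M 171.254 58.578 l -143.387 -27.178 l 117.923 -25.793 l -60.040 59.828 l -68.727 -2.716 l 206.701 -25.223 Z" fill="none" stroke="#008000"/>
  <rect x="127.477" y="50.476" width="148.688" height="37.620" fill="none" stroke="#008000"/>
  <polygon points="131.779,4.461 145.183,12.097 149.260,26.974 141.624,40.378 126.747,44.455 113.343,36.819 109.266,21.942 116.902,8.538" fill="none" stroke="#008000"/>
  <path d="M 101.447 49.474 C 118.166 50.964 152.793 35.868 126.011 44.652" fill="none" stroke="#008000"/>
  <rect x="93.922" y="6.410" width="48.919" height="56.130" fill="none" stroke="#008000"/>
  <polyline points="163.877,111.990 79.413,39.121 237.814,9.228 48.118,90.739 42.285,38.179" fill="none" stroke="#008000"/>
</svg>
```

viewBox `0 0 300.735 137.256` with mm width/height → 1 unit = 1 mm. Flip: y_m = 137.256 − y_svg.

**Shape 1** — `<path>` closed polygon, stroke `#008000` → engrave (S300, F3046). Machine vertices: (171.254,78.678) → (27.867,105.856) → (145.790,131.649) → (85.750,71.821) → (17.023,74.537) → (223.724,99.760) → (171.254,78.678). Closed: final G1 returns to the first vertex.

**Shape 2** — `<rect>` rectangle, stroke `#008000` → engrave (S300, F3046). Machine vertices: (127.477,86.780) → (276.165,86.780) → (276.165,49.160) → (127.477,49.160) → (127.477,86.780). Closed: final G1 returns to the first vertex.

**Shape 3** — `<polygon>` regular polygon, stroke `#008000` → engrave (S300, F3046). Machine vertices: (131.779,132.795) → (145.183,125.159) → (149.260,110.282) → (141.624,96.878) → (126.747,92.801) → (113.343,100.437) → (109.266,115.314) → (116.902,128.718) → (131.779,132.795). Closed: final G1 returns to the first vertex.

**Shape 4** — `<path>` cubic bezier, stroke `#008000` → engrave (S300, F3046). Control points (SVG): P0=(101.447,49.474), P1=(118.166,50.964), P2=(152.793,35.868), P3=(126.011,44.652); sampled at t=k/6. Machine vertices: (101.447,87.782) → (110.932,88.232) → (121.198,90.322) → (130.042,92.928) → (135.261,94.927) → (134.652,95.193) → (126.011,92.604). Open path.

**Shape 5** — `<rect>` rectangle, stroke `#008000` → engrave (S300, F3046). Machine vertices: (93.922,130.846) → (142.841,130.846) → (142.841,74.716) → (93.922,74.716) → (93.922,130.846). Closed: final G1 returns to the first vertex.

**Shape 6** — `<polyline>` open polyline, stroke `#008000` → engrave (S300, F3046). Machine vertices: (163.877,25.266) → (79.413,98.135) → (237.814,128.028) → (48.118,46.517) → (42.285,99.077). Open path.

(Gcodetools for Inkscape — laser output)
G21
G90
G00 X171.254 Y78.678
M3 S300
G1 X27.867 Y105.856 F3046
G1 X145.790 Y131.649
G1 X85.750 Y71.821
G1 X17.023 Y74.537
G1 X223.724 Y99.760
G1 X171.254 Y78.678
M5
G00 X127.477 Y86.780
M3 S300
G1 X276.165 Y86.780 F3046
G1 X276.165 Y49.160
G1 X127.477 Y49.160
G1 X127.477 Y86.780
M5
G00 X131.779 Y132.795
M3 S300
G1 X145.183 Y125.159 F3046
G1 X149.260 Y110.282
G1 X141.624 Y96.878
G1 X126.747 Y92.801
G1 X113.343 Y100.437
G1 X109.266 Y115.314
G1 X116.902 Y128.718
G1 X131.779 Y132.795
M5
G00 X101.447 Y87.782
M3 S300
G1 X110.932 Y88.232 F3046
G1 X121.198 Y90.322
G1 X130.042 Y92.928
G1 X135.261 Y94.927
G1 X134.652 Y95.193
G1 X126.011 Y92.604
M5
G00 X93.922 Y130.846
M3 S300
G1 X142.841 Y130.846 F3046
G1 X142.841 Y74.716
G1 X93.922 Y74.716
G1 X93.922 Y130.846
M5
G00 X163.877 Y25.266
M3 S300
G1 X79.413 Y98.135 F3046
G1 X237.814 Y128.028
G1 X48.118 Y46.517
G1 X42.285 Y99.077
M5
G00 X0.000 Y0.000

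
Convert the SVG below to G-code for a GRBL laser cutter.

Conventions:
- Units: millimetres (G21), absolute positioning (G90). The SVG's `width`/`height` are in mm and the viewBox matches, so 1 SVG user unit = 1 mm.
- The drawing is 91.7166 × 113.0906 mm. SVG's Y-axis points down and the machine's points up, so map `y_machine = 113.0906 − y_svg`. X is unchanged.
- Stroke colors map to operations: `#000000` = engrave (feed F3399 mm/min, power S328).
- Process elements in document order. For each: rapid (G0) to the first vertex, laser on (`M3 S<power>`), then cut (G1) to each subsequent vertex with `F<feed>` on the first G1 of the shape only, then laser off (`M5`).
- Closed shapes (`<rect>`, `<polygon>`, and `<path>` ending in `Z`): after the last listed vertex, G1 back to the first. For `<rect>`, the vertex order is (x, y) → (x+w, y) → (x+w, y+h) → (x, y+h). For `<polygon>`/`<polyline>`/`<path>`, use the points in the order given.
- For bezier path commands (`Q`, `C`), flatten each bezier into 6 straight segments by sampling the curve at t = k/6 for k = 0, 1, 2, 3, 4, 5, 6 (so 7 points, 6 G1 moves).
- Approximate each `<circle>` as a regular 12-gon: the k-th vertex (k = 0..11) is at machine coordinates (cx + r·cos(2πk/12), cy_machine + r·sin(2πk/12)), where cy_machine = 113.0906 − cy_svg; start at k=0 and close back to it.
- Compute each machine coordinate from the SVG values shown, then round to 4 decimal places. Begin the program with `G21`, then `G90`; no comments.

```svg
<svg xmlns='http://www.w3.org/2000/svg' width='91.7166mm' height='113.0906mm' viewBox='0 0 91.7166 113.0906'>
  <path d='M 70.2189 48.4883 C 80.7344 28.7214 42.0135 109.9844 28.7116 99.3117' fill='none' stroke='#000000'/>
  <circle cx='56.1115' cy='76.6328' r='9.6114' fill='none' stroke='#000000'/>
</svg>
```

G21
G90
G0 X70.2189 Y64.6023
M3 S328
G1 X71.7192 Y66.9600 F3399
G1 X67.0873 Y57.8394
G1 X58.3968 Y42.6009
G1 X47.7215 Y26.6046
G1 X37.1352 Y15.2105
G1 X28.7116 Y13.7789
M5
G0 X65.7229 Y36.4578
M3 S328
G1 X64.4352 Y41.2635 F3399
G1 X60.9172 Y44.7815
G1 X56.1115 Y46.0692
G1 X51.3058 Y44.7815
G1 X47.7878 Y41.2635
G1 X46.5001 Y36.4578
G1 X47.7878 Y31.6521
G1 X51.3058 Y28.1341
G1 X56.1115 Y26.8464
G1 X60.9172 Y28.1341
G1 X64.4352 Y31.6521
G1 X65.7229 Y36.4578
M5

1 u = 1 mm; y_m = 113.0906 − y.

[1] `<path>` cubic bezier, #000000→engrave S328 F3399: (70.2189,64.6023) → (71.7192,66.9600) → (67.0873,57.8394) → (58.3968,42.6009) → (47.7215,26.6046) → (37.1352,15.2105) → (28.7116,13.7789)

[2] `<circle>` circle, #000000→engrave S328 F3399: (65.7229,36.4578) → (64.4352,41.2635) → (60.9172,44.7815) → (56.1115,46.0692) → (51.3058,44.7815) → (47.7878,41.2635) → (46.5001,36.4578) → (47.7878,31.6521) → (51.3058,28.1341) → (56.1115,26.8464) → (60.9172,28.1341) → (64.4352,31.6521) → (65.7229,36.4578) (closed)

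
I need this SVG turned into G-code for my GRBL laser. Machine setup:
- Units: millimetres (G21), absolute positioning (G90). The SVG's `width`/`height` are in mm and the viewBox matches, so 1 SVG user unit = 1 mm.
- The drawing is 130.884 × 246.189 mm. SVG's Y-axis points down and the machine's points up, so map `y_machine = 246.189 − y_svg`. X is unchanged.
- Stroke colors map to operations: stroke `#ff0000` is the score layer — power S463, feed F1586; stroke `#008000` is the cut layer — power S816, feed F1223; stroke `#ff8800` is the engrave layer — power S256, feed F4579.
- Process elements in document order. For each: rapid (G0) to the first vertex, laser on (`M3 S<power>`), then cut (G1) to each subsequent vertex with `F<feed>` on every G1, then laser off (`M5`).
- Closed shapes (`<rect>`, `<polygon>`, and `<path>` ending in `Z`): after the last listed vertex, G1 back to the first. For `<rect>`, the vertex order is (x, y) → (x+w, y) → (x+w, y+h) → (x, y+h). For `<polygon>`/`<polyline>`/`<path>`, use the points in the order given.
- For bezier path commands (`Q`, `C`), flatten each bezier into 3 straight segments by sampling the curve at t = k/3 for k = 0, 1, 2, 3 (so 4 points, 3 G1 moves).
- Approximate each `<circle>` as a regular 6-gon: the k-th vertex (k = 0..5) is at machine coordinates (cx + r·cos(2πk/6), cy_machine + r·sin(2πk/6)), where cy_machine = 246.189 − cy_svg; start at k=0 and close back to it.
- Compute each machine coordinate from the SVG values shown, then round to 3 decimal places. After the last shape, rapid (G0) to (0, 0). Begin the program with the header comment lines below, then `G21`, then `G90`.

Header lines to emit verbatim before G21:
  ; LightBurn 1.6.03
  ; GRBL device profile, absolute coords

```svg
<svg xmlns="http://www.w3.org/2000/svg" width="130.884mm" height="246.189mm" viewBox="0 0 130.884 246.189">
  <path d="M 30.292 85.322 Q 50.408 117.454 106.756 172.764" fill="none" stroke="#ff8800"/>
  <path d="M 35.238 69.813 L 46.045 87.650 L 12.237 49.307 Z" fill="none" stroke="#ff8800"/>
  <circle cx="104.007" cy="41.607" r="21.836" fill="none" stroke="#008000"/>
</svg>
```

Since the viewBox matches the mm dimensions, user units are millimetres directly. The only transform is the Y-flip y_m = 246.189 − y_svg.

Shape 1 is a quadratic bezier drawn with `<path>`. Its stroke #ff8800 means engrave at S256, F4579. After flipping Y the toolpath is (30.292,160.867) → (47.728,136.870) → (73.216,107.723) → (106.756,73.425).

Shape 2 is a closed polygon drawn with `<path>`. Its stroke #ff8800 means engrave at S256, F4579. After flipping Y the toolpath is (35.238,176.376) → (46.045,158.539) → (12.237,196.882) → (35.238,176.376), returning to the start.

Shape 3 is a circle drawn with `<circle>`. Its stroke #008000 means cut at S816, F1223. After flipping Y the toolpath is (125.843,204.582) → (114.925,223.493) → (93.089,223.493) → (82.171,204.582) → (93.089,185.671) → (114.925,185.671) → (125.843,204.582), returning to the start.

; LightBurn 1.6.03
; GRBL device profile, absolute coords
G21
G90
G0 X30.292 Y160.867
M3 S256
G1 X47.728 Y136.870 F4579
G1 X73.216 Y107.723 F4579
G1 X106.756 Y73.425 F4579
M5
G0 X35.238 Y176.376
M3 S256
G1 X46.045 Y158.539 F4579
G1 X12.237 Y196.882 F4579
G1 X35.238 Y176.376 F4579
M5
G0 X125.843 Y204.582
M3 S816
G1 X114.925 Y223.493 F1223
G1 X93.089 Y223.493 F1223
G1 X82.171 Y204.582 F1223
G1 X93.089 Y185.671 F1223
G1 X114.925 Y185.671 F1223
G1 X125.843 Y204.582 F1223
M5
G0 X0.000 Y0.000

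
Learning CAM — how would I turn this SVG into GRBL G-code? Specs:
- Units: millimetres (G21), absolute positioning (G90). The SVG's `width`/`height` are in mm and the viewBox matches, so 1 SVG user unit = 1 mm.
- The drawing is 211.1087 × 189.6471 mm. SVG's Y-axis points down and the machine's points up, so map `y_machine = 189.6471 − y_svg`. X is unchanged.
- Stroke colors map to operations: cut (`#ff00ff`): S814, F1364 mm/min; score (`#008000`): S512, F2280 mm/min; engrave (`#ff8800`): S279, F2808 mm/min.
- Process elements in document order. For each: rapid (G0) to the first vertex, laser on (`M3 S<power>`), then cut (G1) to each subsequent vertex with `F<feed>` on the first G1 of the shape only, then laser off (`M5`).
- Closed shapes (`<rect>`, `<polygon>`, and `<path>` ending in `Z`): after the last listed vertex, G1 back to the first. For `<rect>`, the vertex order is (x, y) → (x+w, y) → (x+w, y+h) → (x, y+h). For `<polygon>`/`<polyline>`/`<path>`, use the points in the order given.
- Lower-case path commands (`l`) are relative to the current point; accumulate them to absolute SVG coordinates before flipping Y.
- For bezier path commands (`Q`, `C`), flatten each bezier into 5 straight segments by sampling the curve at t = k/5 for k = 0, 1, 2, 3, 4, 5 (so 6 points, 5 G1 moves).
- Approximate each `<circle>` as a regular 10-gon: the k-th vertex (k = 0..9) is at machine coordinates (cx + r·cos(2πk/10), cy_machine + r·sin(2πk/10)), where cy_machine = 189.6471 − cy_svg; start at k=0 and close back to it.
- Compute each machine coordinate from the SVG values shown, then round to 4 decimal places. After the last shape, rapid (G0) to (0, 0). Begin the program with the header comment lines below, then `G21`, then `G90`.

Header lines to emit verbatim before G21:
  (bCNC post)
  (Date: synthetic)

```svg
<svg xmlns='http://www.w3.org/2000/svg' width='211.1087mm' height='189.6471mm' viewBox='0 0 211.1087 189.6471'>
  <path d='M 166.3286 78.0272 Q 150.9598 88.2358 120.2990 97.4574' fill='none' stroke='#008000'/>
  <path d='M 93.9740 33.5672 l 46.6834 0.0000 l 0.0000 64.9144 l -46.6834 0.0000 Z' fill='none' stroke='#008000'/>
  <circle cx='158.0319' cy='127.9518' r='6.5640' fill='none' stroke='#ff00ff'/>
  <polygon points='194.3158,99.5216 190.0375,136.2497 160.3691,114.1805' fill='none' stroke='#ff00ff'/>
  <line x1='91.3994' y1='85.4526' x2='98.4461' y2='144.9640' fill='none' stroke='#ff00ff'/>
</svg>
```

viewBox `0 0 211.1087 189.6471` with mm width/height → 1 unit = 1 mm. Flip: y_m = 189.6471 − y_svg.

**Shape 1** — `<path>` quadratic bezier, stroke `#008000` → score (S512, F2280). Control points (SVG): P0=(166.3286,78.0272), P1=(150.9598,88.2358), P2=(120.2990,97.4574); sampled at t=k/5. Machine vertices: (166.3286,111.6199) → (159.5694,107.5759) → (151.5868,103.6109) → (142.3809,99.7249) → (131.9516,95.9178) → (120.2990,92.1897). Open path.

**Shape 2** — `<path>` rectangle, stroke `#008000` → score (S512, F2280). Machine vertices: (93.9740,156.0799) → (140.6574,156.0799) → (140.6574,91.1655) → (93.9740,91.1655) → (93.9740,156.0799). Closed: final G1 returns to the first vertex.

**Shape 3** — `<circle>` circle, stroke `#ff00ff` → cut (S814, F1364). Machine vertices: (164.5959,61.6953) → (163.3423,65.5535) → (160.0603,67.9380) → (156.0035,67.9380) → (152.7215,65.5535) → (151.4679,61.6953) → (152.7215,57.8371) → (156.0035,55.4526) → (160.0603,55.4526) → (163.3423,57.8371) → (164.5959,61.6953). Closed: final G1 returns to the first vertex.

**Shape 4** — `<polygon>` regular polygon, stroke `#ff00ff` → cut (S814, F1364). Machine vertices: (194.3158,90.1255) → (190.0375,53.3974) → (160.3691,75.4666) → (194.3158,90.1255). Closed: final G1 returns to the first vertex.

**Shape 5** — `<line>` line segment, stroke `#ff00ff` → cut (S814, F1364). Machine vertices: (91.3994,104.1945) → (98.4461,44.6831). Open path.

(bCNC post)
(Date: synthetic)
G21
G90
G0 X166.3286 Y111.6199
M3 S512
G1 X159.5694 Y107.5759 F2280
G1 X151.5868 Y103.6109
G1 X142.3809 Y99.7249
G1 X131.9516 Y95.9178
G1 X120.2990 Y92.1897
M5
G0 X93.9740 Y156.0799
M3 S512
G1 X140.6574 Y156.0799 F2280
G1 X140.6574 Y91.1655
G1 X93.9740 Y91.1655
G1 X93.9740 Y156.0799
M5
G0 X164.5959 Y61.6953
M3 S814
G1 X163.3423 Y65.5535 F1364
G1 X160.0603 Y67.9380
G1 X156.0035 Y67.9380
G1 X152.7215 Y65.5535
G1 X151.4679 Y61.6953
G1 X152.7215 Y57.8371
G1 X156.0035 Y55.4526
G1 X160.0603 Y55.4526
G1 X163.3423 Y57.8371
G1 X164.5959 Y61.6953
M5
G0 X194.3158 Y90.1255
M3 S814
G1 X190.0375 Y53.3974 F1364
G1 X160.3691 Y75.4666
G1 X194.3158 Y90.1255
M5
G0 X91.3994 Y104.1945
M3 S814
G1 X98.4461 Y44.6831 F1364
M5
G0 X0.0000 Y0.0000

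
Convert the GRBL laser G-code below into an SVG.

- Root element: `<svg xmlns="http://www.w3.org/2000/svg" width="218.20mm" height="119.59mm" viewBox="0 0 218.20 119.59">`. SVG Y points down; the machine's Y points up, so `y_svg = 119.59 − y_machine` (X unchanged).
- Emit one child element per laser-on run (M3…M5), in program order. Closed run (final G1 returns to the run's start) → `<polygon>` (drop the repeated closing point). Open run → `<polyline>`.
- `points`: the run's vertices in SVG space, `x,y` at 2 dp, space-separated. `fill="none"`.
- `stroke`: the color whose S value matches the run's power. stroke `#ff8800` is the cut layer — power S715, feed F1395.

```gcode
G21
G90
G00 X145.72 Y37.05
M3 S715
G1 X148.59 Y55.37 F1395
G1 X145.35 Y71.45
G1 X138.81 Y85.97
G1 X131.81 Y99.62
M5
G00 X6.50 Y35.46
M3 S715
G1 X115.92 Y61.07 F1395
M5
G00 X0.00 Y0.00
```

<svg xmlns="http://www.w3.org/2000/svg" width="218.20mm" height="119.59mm" viewBox="0 0 218.20 119.59">
  <polyline points="145.72,82.54 148.59,64.22 145.35,48.14 138.81,33.62 131.81,19.97" fill="none" stroke="#ff8800"/>
  <polyline points="6.50,84.13 115.92,58.52" fill="none" stroke="#ff8800"/>
</svg>

Each laser-on run becomes one SVG element. Flip Y back into SVG space with y_svg = 119.59 − y_machine. Every run uses S715, so all elements get stroke `#ff8800` (cut).

Run 1: The run is open, so emit a `<polyline>` with points (Y-flipped): 145.72,82.54 148.59,64.22 145.35,48.14 138.81,33.62 131.81,19.97.

Run 2: The run is open, so emit a `<polyline>` with points (Y-flipped): 6.50,84.13 115.92,58.52.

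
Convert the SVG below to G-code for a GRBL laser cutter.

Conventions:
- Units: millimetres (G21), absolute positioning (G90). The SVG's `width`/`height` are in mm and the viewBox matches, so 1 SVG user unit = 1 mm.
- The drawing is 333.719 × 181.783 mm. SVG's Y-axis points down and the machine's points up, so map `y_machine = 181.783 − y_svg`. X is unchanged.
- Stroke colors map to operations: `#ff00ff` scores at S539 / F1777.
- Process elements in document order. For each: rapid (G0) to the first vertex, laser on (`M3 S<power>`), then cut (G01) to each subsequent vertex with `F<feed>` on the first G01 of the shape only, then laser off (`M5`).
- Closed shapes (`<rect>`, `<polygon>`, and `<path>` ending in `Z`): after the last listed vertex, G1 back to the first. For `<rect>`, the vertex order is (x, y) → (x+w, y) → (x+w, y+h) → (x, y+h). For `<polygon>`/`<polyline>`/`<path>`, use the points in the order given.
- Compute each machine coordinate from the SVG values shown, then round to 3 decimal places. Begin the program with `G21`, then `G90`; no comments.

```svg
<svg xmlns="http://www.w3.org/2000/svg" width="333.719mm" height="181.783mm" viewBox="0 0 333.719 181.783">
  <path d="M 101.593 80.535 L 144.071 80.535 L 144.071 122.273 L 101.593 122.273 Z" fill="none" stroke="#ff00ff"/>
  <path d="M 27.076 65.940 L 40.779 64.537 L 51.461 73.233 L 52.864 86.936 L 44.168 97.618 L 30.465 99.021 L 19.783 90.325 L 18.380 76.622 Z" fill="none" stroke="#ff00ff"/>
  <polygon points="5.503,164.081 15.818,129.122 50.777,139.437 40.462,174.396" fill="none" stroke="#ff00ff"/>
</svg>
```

viewBox `0 0 333.719 181.783` with mm width/height → 1 unit = 1 mm. Flip: y_m = 181.783 − y_svg.

**Shape 1** — `<path>` rectangle, stroke `#ff00ff` → score (S539, F1777). Machine vertices: (101.593,101.248) → (144.071,101.248) → (144.071,59.510) → (101.593,59.510) → (101.593,101.248). Closed: final G1 returns to the first vertex.

**Shape 2** — `<path>` regular polygon, stroke `#ff00ff` → score (S539, F1777). Machine vertices: (27.076,115.843) → (40.779,117.246) → (51.461,108.550) → (52.864,94.847) → (44.168,84.165) → (30.465,82.762) → (19.783,91.458) → (18.380,105.161) → (27.076,115.843). Closed: final G1 returns to the first vertex.

**Shape 3** — `<polygon>` regular polygon, stroke `#ff00ff` → score (S539, F1777). Machine vertices: (5.503,17.702) → (15.818,52.661) → (50.777,42.346) → (40.462,7.387) → (5.503,17.702). Closed: final G1 returns to the first vertex.

G21
G90
G0 X101.593 Y101.248
M3 S539
G01 X144.071 Y101.248 F1777
G01 X144.071 Y59.510
G01 X101.593 Y59.510
G01 X101.593 Y101.248
M5
G0 X27.076 Y115.843
M3 S539
G01 X40.779 Y117.246 F1777
G01 X51.461 Y108.550
G01 X52.864 Y94.847
G01 X44.168 Y84.165
G01 X30.465 Y82.762
G01 X19.783 Y91.458
G01 X18.380 Y105.161
G01 X27.076 Y115.843
M5
G0 X5.503 Y17.702
M3 S539
G01 X15.818 Y52.661 F1777
G01 X50.777 Y42.346
G01 X40.462 Y7.387
G01 X5.503 Y17.702
M5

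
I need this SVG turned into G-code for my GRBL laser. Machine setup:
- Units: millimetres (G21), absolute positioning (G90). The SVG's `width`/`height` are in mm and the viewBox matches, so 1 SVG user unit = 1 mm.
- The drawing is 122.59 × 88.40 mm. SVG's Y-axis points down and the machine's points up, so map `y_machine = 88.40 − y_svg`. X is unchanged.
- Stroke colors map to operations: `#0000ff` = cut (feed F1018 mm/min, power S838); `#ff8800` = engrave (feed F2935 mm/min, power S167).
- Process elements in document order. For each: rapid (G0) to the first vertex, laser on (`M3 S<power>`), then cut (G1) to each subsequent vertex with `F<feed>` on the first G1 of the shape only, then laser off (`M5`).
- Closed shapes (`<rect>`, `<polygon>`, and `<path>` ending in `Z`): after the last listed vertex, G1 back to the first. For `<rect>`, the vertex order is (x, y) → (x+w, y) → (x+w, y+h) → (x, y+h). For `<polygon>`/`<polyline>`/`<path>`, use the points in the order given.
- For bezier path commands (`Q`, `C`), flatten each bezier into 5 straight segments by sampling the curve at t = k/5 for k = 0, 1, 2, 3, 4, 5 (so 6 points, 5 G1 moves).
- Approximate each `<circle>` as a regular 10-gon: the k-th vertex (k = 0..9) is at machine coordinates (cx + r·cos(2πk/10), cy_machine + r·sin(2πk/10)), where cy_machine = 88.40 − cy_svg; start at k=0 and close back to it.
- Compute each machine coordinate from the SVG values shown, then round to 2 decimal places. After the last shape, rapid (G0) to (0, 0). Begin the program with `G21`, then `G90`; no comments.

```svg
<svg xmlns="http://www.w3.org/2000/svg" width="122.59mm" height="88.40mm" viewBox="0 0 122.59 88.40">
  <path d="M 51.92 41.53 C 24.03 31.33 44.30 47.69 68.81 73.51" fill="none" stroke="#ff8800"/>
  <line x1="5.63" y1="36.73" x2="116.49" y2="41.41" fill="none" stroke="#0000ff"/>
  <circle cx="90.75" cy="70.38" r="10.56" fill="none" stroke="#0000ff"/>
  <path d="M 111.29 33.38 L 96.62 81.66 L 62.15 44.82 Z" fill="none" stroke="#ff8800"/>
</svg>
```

G21
G90
G0 X51.92 Y46.87
M3 S167
G1 X40.61 Y49.94 F2935
G1 X38.76 Y47.46
G1 X44.24 Y40.24
G1 X54.96 Y29.11
G1 X68.81 Y14.89
M5
G0 X5.63 Y51.67
M3 S838
G1 X116.49 Y46.99 F1018
M5
G0 X101.31 Y18.02
M3 S838
G1 X99.29 Y24.23 F1018
G1 X94.01 Y28.06
G1 X87.49 Y28.06
G1 X82.21 Y24.23
G1 X80.19 Y18.02
G1 X82.21 Y11.81
G1 X87.49 Y7.98
G1 X94.01 Y7.98
G1 X99.29 Y11.81
G1 X101.31 Y18.02
M5
G0 X111.29 Y55.02
M3 S167
G1 X96.62 Y6.74 F2935
G1 X62.15 Y43.58
G1 X111.29 Y55.02
M5
G0 X0.00 Y0.00

Since the viewBox matches the mm dimensions, user units are millimetres directly. The only transform is the Y-flip y_m = 88.40 − y_svg.

Shape 1 is a cubic bezier drawn with `<path>`. Its stroke #ff8800 means engrave at S167, F2935. After flipping Y the toolpath is (51.92,46.87) → (40.61,49.94) → (38.76,47.46) → (44.24,40.24) → (54.96,29.11) → (68.81,14.89).

Shape 2 is a line segment drawn with `<line>`. Its stroke #0000ff means cut at S838, F1018. After flipping Y the toolpath is (5.63,51.67) → (116.49,46.99).

Shape 3 is a circle drawn with `<circle>`. Its stroke #0000ff means cut at S838, F1018. After flipping Y the toolpath is (101.31,18.02) → (99.29,24.23) → (94.01,28.06) → (87.49,28.06) → (82.21,24.23) → (80.19,18.02) → (82.21,11.81) → (87.49,7.98) → (94.01,7.98) → (99.29,11.81) → (101.31,18.02), returning to the start.

Shape 4 is a regular polygon drawn with `<path>`. Its stroke #ff8800 means engrave at S167, F2935. After flipping Y the toolpath is (111.29,55.02) → (96.62,6.74) → (62.15,43.58) → (111.29,55.02), returning to the start.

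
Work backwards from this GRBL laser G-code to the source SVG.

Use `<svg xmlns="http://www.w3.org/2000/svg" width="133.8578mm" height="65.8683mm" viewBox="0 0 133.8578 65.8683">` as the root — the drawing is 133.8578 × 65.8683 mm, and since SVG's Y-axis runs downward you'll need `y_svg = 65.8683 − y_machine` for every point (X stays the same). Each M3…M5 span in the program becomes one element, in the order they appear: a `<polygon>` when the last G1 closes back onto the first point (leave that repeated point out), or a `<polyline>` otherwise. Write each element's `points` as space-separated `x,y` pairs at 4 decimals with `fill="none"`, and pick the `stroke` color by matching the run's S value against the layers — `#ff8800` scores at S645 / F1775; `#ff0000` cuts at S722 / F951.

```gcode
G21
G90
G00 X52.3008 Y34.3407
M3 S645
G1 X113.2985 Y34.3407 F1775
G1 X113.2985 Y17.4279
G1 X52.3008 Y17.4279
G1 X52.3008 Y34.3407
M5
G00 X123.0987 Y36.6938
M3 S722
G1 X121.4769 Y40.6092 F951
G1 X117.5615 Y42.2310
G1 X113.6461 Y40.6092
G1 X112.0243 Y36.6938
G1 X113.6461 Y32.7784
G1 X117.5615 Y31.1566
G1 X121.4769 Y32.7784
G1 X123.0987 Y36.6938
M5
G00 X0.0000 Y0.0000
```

y_svg = 65.8683 − y_m.

[1] S645→`#ff8800` (score); closed run; points: 52.3008,31.5276 113.2985,31.5276 113.2985,48.4404 52.3008,48.4404

[2] S722→`#ff0000` (cut); closed run; points: 123.0987,29.1745 121.4769,25.2591 117.5615,23.6373 113.6461,25.2591 112.0243,29.1745 113.6461,33.0899 117.5615,34.7117 121.4769,33.0899

<svg xmlns="http://www.w3.org/2000/svg" width="133.8578mm" height="65.8683mm" viewBox="0 0 133.8578 65.8683">
  <polygon points="52.3008,31.5276 113.2985,31.5276 113.2985,48.4404 52.3008,48.4404" fill="none" stroke="#ff8800"/>
  <polygon points="123.0987,29.1745 121.4769,25.2591 117.5615,23.6373 113.6461,25.2591 112.0243,29.1745 113.6461,33.0899 117.5615,34.7117 121.4769,33.0899" fill="none" stroke="#ff0000"/>
</svg>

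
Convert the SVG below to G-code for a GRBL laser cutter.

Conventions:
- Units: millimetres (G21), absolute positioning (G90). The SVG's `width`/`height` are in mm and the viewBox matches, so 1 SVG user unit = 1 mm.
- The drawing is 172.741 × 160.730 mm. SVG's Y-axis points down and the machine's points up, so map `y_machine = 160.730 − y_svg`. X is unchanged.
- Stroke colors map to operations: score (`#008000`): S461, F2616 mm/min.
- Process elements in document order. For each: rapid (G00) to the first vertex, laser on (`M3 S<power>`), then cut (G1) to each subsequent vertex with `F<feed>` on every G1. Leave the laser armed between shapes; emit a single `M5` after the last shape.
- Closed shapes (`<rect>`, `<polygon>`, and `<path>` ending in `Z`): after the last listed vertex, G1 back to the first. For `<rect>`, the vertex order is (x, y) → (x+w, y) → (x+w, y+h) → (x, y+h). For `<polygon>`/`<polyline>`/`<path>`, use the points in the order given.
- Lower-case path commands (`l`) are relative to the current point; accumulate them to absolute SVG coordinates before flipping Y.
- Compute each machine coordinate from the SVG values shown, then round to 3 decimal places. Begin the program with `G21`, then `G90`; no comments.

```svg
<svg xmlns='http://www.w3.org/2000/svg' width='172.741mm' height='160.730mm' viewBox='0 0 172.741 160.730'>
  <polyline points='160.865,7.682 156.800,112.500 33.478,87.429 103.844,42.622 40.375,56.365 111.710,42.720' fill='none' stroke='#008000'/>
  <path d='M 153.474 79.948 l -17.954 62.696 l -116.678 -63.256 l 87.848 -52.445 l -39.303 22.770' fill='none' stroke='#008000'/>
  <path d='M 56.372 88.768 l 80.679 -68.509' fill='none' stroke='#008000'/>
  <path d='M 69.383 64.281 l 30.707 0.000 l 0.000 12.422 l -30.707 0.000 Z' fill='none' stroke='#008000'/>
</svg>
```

Since the viewBox matches the mm dimensions, user units are millimetres directly. The only transform is the Y-flip y_m = 160.730 − y_svg.

Shape 1 is a open polyline drawn with `<polyline>`. Its stroke #008000 means score at S461, F2616. After flipping Y the toolpath is (160.865,153.048) → (156.800,48.230) → (33.478,73.301) → (103.844,118.108) → (40.375,104.365) → (111.710,118.010).

Shape 2 is a open polyline drawn with `<path>`. Its stroke #008000 means score at S461, F2616. After flipping Y the toolpath is (153.474,80.782) → (135.520,18.086) → (18.842,81.342) → (106.690,133.787) → (67.387,111.017).

Shape 3 is a line segment drawn with `<path>`. Its stroke #008000 means score at S461, F2616. After flipping Y the toolpath is (56.372,71.962) → (137.051,140.471).

Shape 4 is a rectangle drawn with `<path>`. Its stroke #008000 means score at S461, F2616. After flipping Y the toolpath is (69.383,96.449) → (100.090,96.449) → (100.090,84.027) → (69.383,84.027) → (69.383,96.449), returning to the start.

G21
G90
G00 X160.865 Y153.048
M3 S461
G1 X156.800 Y48.230 F2616
G1 X33.478 Y73.301 F2616
G1 X103.844 Y118.108 F2616
G1 X40.375 Y104.365 F2616
G1 X111.710 Y118.010 F2616
G00 X153.474 Y80.782
M3 S461
G1 X135.520 Y18.086 F2616
G1 X18.842 Y81.342 F2616
G1 X106.690 Y133.787 F2616
G1 X67.387 Y111.017 F2616
G00 X56.372 Y71.962
M3 S461
G1 X137.051 Y140.471 F2616
G00 X69.383 Y96.449
M3 S461
G1 X100.090 Y96.449 F2616
G1 X100.090 Y84.027 F2616
G1 X69.383 Y84.027 F2616
G1 X69.383 Y96.449 F2616
M5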